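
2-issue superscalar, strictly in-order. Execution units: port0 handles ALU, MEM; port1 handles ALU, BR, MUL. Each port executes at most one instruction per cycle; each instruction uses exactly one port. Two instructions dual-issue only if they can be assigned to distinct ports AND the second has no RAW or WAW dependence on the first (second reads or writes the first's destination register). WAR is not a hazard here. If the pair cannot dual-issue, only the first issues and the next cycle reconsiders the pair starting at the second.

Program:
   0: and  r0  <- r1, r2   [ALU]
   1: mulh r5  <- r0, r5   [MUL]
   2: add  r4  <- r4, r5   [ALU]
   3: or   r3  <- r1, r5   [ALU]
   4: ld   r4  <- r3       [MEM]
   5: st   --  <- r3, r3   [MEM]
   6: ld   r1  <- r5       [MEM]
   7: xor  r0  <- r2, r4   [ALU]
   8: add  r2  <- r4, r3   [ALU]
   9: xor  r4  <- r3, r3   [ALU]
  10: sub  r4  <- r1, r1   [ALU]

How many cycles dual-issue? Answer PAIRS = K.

t=0 i0:and.ALU ; RAW r0
t=1 i1:mulh.MUL ; RAW r5
t=2 i2,i3:add.ALU or.ALU ; 2-wide
t=3 i4:ld.MEM ; no-port MEM/MEM
t=4 i5:st.MEM ; no-port MEM/MEM
t=5 i6,i7:ld.MEM xor.ALU ; 2-wide
t=6 i8,i9:add.ALU xor.ALU ; 2-wide
t=7 i10:sub.ALU ; tail

PAIRS = 3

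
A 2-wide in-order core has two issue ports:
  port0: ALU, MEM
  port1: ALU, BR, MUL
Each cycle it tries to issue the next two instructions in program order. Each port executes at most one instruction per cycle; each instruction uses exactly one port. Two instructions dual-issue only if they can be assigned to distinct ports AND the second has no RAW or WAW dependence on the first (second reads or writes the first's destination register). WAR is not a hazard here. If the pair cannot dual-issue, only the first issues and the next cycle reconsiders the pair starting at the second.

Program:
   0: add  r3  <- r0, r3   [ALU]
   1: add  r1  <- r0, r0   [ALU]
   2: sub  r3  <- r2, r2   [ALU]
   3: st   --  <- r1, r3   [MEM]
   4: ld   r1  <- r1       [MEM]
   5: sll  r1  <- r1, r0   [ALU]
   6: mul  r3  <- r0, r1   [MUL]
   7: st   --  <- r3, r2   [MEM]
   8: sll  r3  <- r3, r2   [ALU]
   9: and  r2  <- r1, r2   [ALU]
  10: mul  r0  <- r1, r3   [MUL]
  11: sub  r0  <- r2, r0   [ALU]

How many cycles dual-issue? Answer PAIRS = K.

PAIRS = 3

c0: i0,i1 add+add  pair
c1: i2 sub  RAW r3
c2: i3 st  no-port MEM/MEM
c3: i4 ld  RAW+WAW r1
c4: i5 sll  RAW r1
c5: i6 mul  RAW r3
c6: i7,i8 st+sll  pair
c7: i9,i10 and+mul  pair
c8: i11 sub  tail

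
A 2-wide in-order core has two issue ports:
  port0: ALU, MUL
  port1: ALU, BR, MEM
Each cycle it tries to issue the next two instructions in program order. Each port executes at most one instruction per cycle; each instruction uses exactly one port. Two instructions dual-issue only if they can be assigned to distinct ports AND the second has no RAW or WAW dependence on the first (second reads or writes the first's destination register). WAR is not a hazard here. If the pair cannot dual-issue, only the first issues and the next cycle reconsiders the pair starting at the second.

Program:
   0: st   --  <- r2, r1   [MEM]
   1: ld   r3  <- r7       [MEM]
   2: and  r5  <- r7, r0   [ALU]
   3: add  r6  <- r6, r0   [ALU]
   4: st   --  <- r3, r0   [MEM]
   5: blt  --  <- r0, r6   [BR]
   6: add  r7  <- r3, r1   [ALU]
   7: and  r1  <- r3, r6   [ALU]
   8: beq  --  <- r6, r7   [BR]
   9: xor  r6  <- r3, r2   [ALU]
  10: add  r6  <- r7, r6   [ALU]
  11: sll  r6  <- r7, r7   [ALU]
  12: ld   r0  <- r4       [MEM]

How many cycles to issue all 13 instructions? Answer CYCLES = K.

t=0 i0:st ; no-port MEM/MEM
t=1 i1+i2:ld;and ; dual
t=2 i3+i4:add;st ; dual
t=3 i5+i6:blt;add ; dual
t=4 i7+i8:and;beq ; dual
t=5 i9:xor ; RAW+WAW r6
t=6 i10:add ; WAW r6
t=7 i11+i12:sll;ld ; dual

CYCLES = 8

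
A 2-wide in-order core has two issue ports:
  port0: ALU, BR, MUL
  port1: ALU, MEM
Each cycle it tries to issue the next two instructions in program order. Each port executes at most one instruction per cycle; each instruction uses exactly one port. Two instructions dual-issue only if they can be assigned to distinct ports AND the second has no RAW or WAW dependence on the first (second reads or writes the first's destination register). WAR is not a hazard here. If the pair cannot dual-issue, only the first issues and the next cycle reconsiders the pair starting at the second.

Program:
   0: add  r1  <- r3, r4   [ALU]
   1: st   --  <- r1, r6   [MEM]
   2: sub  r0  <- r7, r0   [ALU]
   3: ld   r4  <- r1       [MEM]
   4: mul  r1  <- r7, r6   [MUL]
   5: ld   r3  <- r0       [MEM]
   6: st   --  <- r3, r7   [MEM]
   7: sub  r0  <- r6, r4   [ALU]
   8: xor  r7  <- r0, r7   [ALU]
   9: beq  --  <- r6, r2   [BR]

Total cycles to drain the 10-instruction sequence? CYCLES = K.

CYCLES = 6

c0: i0 add.ALU  RAW r1
c1: i1,i2 st.MEM+sub.ALU  pair
c2: i3,i4 ld.MEM+mul.MUL  pair
c3: i5 ld.MEM  no-port MEM/MEM
c4: i6,i7 st.MEM+sub.ALU  pair
c5: i8,i9 xor.ALU+beq.BR  pair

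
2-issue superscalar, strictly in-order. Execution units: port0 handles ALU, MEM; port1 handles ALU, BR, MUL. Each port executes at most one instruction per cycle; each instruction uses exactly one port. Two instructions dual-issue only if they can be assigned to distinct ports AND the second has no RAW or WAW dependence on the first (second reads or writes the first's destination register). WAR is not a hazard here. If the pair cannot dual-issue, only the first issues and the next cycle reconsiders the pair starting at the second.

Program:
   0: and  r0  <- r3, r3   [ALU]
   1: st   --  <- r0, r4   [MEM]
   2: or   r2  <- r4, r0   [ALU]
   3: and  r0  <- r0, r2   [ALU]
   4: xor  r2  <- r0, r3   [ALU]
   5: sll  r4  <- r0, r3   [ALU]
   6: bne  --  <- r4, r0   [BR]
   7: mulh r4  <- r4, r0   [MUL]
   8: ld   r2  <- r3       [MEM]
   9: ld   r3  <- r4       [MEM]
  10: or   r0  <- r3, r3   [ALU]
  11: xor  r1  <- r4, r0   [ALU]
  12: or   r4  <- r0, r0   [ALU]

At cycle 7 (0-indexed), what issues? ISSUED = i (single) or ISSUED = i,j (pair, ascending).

ISSUED = 10

c0: i0 and  RAW r0
c1: i1+i2 st or  dual
c2: i3 and  RAW r0
c3: i4+i5 xor sll  dual
c4: i6 bne  no-port BR/MUL
c5: i7+i8 mulh ld  dual
c6: i9 ld  RAW r3
c7: i10 or  RAW r0
c8: i11+i12 xor or  dual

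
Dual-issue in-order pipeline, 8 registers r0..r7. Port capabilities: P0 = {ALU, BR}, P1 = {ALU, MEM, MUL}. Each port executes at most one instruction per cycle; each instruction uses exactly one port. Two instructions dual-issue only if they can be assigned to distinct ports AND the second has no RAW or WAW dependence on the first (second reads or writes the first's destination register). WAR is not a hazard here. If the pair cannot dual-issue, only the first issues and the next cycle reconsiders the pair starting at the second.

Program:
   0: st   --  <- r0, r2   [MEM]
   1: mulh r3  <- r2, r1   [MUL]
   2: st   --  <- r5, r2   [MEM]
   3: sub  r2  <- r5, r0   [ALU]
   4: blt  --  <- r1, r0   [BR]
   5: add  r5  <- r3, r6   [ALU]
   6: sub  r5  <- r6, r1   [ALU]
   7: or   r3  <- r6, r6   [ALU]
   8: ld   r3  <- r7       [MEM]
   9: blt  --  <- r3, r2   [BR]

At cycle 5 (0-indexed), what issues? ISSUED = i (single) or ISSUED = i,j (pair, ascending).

ISSUED = 8

[0] i0  st  -- no-port MEM/MUL
[1] i1  mulh  -- no-port MUL/MEM
[2] i2+i3  st/sub  -- 2-wide
[3] i4+i5  blt/add  -- 2-wide
[4] i6+i7  sub/or  -- 2-wide
[5] i8  ld  -- RAW r3
[6] i9  blt  -- tail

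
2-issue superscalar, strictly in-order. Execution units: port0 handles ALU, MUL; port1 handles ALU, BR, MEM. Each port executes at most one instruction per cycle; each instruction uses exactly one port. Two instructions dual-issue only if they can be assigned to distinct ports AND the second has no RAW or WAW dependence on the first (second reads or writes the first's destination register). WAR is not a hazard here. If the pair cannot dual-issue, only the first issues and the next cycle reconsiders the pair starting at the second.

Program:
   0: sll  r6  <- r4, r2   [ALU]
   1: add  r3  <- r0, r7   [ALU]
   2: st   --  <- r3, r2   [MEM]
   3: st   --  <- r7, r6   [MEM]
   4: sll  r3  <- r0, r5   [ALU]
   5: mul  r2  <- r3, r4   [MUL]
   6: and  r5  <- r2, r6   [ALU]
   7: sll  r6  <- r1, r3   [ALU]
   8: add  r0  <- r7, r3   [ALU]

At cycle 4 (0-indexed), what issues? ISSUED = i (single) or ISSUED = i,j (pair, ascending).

#0 head=0: sll add i0+i1 pair
#1 head=2: st i2 no-port MEM/MEM
#2 head=3: st sll i3+i4 pair
#3 head=5: mul i5 RAW r2
#4 head=6: and sll i6+i7 pair
#5 head=8: add i8 tail

ISSUED = 6,7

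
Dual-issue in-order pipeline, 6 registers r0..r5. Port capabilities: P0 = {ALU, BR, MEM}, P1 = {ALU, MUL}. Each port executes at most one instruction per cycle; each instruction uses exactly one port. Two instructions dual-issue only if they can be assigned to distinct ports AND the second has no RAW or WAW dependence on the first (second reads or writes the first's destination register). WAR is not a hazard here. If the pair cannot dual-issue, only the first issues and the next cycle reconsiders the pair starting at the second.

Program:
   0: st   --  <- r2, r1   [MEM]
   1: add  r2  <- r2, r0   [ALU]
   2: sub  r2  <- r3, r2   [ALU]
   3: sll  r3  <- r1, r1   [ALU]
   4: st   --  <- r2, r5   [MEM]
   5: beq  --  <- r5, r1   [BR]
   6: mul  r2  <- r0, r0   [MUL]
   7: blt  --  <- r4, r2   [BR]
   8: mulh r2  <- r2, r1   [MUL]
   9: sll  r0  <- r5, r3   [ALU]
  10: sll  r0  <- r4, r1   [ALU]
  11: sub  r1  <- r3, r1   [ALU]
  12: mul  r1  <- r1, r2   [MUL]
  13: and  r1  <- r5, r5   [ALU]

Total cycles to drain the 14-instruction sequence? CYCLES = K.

#0 head=0: st.MEM+add.ALU i0+i1 dual
#1 head=2: sub.ALU+sll.ALU i2+i3 dual
#2 head=4: st.MEM i4 no-port MEM/BR
#3 head=5: beq.BR+mul.MUL i5+i6 dual
#4 head=7: blt.BR+mulh.MUL i7+i8 dual
#5 head=9: sll.ALU i9 WAW r0
#6 head=10: sll.ALU+sub.ALU i10+i11 dual
#7 head=12: mul.MUL i12 WAW r1
#8 head=13: and.ALU i13 tail

CYCLES = 9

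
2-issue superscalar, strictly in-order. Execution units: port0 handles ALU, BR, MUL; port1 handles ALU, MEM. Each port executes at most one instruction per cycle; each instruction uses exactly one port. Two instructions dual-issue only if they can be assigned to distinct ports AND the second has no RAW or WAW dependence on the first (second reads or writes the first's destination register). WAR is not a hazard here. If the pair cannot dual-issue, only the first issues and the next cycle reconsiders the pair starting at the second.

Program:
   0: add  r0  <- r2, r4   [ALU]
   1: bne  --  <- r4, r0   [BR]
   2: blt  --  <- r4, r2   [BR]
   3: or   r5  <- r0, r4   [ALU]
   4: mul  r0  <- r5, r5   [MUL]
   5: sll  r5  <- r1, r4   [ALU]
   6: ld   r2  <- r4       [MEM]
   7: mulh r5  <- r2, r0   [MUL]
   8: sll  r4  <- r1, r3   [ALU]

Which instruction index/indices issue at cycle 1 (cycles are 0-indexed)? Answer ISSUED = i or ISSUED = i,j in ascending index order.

#0 head=0: add i0 RAW r0
#1 head=1: bne i1 no-port BR/BR
#2 head=2: blt or i2,i3 dual
#3 head=4: mul sll i4,i5 dual
#4 head=6: ld i6 RAW r2
#5 head=7: mulh sll i7,i8 dual

ISSUED = 1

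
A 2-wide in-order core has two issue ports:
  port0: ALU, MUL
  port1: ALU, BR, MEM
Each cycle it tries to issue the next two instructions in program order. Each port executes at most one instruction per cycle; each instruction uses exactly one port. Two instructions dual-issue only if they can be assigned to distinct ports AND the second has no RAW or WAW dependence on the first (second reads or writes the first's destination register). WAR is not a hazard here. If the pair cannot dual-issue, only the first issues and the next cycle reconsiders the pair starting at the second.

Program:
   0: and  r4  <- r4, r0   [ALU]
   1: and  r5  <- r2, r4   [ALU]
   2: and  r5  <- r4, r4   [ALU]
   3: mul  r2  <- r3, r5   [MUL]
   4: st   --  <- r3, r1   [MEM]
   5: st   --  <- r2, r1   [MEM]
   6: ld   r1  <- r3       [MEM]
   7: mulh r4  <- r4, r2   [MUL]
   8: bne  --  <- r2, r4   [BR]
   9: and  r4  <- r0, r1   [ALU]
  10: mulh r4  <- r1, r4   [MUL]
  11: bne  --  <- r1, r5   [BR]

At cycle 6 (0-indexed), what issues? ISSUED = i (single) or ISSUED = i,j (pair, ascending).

[0] i0  and.ALU  -- RAW r4
[1] i1  and.ALU  -- WAW r5
[2] i2  and.ALU  -- RAW r5
[3] i3/i4  mul.MUL;st.MEM  -- pair
[4] i5  st.MEM  -- no-port MEM/MEM
[5] i6/i7  ld.MEM;mulh.MUL  -- pair
[6] i8/i9  bne.BR;and.ALU  -- pair
[7] i10/i11  mulh.MUL;bne.BR  -- pair

ISSUED = 8,9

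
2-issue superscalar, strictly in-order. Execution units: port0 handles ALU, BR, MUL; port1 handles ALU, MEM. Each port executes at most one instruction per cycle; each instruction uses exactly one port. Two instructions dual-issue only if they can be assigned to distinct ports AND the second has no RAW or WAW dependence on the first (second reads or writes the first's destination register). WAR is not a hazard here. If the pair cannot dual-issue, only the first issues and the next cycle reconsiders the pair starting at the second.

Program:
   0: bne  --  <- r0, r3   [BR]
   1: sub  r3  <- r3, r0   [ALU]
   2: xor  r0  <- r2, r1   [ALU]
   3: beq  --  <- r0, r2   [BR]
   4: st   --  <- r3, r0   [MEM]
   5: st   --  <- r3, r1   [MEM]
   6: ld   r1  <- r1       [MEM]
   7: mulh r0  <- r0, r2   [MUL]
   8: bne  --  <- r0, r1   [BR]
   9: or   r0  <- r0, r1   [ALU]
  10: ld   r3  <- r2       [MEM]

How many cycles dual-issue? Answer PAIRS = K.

t=0 i0+i1:bne.BR/sub.ALU ; dual
t=1 i2:xor.ALU ; RAW r0
t=2 i3+i4:beq.BR/st.MEM ; dual
t=3 i5:st.MEM ; no-port MEM/MEM
t=4 i6+i7:ld.MEM/mulh.MUL ; dual
t=5 i8+i9:bne.BR/or.ALU ; dual
t=6 i10:ld.MEM ; tail

PAIRS = 4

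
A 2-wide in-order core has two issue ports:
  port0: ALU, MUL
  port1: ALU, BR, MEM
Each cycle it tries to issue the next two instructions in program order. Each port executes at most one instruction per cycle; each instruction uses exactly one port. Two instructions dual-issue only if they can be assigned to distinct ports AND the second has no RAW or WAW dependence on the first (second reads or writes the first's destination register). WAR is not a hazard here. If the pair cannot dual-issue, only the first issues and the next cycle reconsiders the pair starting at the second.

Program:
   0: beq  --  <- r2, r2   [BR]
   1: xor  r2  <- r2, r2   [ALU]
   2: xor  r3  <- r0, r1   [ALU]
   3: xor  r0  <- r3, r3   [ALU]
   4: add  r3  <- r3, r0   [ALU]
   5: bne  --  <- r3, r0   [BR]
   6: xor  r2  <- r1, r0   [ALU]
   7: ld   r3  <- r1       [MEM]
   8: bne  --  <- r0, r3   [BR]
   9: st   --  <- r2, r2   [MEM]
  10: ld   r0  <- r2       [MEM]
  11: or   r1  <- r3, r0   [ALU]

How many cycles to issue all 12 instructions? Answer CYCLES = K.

#0 head=0: beq.BR xor.ALU i0,i1 dual
#1 head=2: xor.ALU i2 RAW r3
#2 head=3: xor.ALU i3 RAW r0
#3 head=4: add.ALU i4 RAW r3
#4 head=5: bne.BR xor.ALU i5,i6 dual
#5 head=7: ld.MEM i7 no-port MEM/BR
#6 head=8: bne.BR i8 no-port BR/MEM
#7 head=9: st.MEM i9 no-port MEM/MEM
#8 head=10: ld.MEM i10 RAW r0
#9 head=11: or.ALU i11 tail

CYCLES = 10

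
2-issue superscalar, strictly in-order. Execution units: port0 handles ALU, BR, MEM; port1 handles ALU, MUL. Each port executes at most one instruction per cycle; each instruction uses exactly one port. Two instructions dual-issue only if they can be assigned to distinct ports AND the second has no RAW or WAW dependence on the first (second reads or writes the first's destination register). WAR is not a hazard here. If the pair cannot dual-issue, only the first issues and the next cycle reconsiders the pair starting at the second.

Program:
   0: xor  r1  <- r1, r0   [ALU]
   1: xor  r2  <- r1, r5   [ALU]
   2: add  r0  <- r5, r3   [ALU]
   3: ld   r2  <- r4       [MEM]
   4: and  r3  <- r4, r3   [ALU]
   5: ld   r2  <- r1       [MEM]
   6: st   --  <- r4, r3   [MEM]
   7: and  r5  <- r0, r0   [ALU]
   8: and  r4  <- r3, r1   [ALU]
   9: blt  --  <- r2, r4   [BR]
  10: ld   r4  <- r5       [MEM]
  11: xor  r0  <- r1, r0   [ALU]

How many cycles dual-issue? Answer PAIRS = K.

#0 head=0: xor i0 RAW r1
#1 head=1: xor+add i1+i2 dual
#2 head=3: ld+and i3+i4 dual
#3 head=5: ld i5 no-port MEM/MEM
#4 head=6: st+and i6+i7 dual
#5 head=8: and i8 RAW r4
#6 head=9: blt i9 no-port BR/MEM
#7 head=10: ld+xor i10+i11 dual

PAIRS = 4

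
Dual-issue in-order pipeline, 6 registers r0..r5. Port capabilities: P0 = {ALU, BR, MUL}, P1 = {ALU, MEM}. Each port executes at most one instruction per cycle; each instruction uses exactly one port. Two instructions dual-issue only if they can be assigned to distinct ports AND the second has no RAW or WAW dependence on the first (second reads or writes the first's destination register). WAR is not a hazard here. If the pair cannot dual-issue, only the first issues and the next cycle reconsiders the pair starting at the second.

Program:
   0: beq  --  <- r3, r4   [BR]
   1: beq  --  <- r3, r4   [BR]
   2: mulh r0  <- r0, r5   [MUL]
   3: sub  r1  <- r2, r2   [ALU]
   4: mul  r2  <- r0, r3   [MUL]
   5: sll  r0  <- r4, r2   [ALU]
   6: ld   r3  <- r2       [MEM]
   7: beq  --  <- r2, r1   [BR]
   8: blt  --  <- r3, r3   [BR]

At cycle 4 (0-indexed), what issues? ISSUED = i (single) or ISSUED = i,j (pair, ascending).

t=0 i0:beq.BR ; no-port BR/BR
t=1 i1:beq.BR ; no-port BR/MUL
t=2 i2&i3:mulh.MUL;sub.ALU ; pair
t=3 i4:mul.MUL ; RAW r2
t=4 i5&i6:sll.ALU;ld.MEM ; pair
t=5 i7:beq.BR ; no-port BR/BR
t=6 i8:blt.BR ; tail

ISSUED = 5,6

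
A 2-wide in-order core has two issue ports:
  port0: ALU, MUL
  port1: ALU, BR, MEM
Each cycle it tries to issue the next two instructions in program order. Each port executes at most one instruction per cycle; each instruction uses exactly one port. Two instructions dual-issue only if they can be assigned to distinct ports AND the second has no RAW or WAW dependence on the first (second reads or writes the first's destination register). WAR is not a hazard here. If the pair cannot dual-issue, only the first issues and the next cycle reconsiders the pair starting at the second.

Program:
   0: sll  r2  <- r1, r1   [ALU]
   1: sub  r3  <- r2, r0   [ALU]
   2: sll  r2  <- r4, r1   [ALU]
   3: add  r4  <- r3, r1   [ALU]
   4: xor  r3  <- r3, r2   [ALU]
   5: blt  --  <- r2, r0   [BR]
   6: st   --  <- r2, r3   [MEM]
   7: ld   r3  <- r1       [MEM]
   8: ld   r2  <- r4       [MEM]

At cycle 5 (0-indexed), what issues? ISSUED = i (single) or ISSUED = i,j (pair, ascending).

t=0 i0:sll.ALU ; RAW r2
t=1 i1&i2:sub.ALU;sll.ALU ; 2-wide
t=2 i3&i4:add.ALU;xor.ALU ; 2-wide
t=3 i5:blt.BR ; no-port BR/MEM
t=4 i6:st.MEM ; no-port MEM/MEM
t=5 i7:ld.MEM ; no-port MEM/MEM
t=6 i8:ld.MEM ; tail

ISSUED = 7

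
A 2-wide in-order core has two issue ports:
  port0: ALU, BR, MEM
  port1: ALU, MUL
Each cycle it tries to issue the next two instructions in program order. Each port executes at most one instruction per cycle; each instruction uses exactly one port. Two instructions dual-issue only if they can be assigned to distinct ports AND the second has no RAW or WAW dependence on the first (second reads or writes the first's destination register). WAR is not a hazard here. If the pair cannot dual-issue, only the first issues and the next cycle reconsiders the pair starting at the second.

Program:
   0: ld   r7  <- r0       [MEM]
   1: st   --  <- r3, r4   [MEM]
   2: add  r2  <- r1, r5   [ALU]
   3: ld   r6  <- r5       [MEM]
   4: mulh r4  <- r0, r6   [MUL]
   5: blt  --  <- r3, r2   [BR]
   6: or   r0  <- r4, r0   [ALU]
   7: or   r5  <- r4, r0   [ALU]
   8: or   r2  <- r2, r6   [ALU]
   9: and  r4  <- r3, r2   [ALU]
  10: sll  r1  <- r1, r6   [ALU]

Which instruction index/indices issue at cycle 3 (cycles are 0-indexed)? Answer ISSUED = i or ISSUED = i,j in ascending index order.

0. ld.MEM @i0  | no-port MEM/MEM
1. st.MEM;add.ALU @i1+i2  | pair
2. ld.MEM @i3  | RAW r6
3. mulh.MUL;blt.BR @i4+i5  | pair
4. or.ALU @i6  | RAW r0
5. or.ALU;or.ALU @i7+i8  | pair
6. and.ALU;sll.ALU @i9+i10  | pair

ISSUED = 4,5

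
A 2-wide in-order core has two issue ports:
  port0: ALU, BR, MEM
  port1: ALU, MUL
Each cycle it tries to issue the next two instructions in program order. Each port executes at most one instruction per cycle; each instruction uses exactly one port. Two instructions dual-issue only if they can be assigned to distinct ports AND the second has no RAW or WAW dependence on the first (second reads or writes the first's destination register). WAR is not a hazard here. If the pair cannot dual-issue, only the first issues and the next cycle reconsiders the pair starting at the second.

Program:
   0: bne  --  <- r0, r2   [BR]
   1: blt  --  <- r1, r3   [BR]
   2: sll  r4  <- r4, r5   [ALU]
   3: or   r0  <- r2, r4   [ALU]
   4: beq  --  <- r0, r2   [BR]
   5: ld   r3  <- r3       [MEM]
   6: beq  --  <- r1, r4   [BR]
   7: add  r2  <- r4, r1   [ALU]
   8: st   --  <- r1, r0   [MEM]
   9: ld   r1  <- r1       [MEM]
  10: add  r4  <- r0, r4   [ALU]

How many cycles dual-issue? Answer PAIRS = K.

PAIRS = 3

[0] i0  bne  -- no-port BR/BR
[1] i1,i2  blt+sll  -- 2-wide
[2] i3  or  -- RAW r0
[3] i4  beq  -- no-port BR/MEM
[4] i5  ld  -- no-port MEM/BR
[5] i6,i7  beq+add  -- 2-wide
[6] i8  st  -- no-port MEM/MEM
[7] i9,i10  ld+add  -- 2-wide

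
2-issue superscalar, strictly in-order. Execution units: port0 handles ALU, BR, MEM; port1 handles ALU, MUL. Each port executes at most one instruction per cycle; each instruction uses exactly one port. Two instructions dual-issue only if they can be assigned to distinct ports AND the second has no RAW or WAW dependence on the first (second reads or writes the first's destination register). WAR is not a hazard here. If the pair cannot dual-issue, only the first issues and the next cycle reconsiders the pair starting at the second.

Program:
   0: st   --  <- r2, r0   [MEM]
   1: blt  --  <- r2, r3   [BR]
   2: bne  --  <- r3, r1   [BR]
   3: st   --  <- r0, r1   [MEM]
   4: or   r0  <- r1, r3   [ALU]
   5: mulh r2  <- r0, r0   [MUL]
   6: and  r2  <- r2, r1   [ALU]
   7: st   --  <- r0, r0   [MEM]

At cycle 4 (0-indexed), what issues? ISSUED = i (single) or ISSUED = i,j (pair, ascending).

t=0 i0:st.MEM ; no-port MEM/BR
t=1 i1:blt.BR ; no-port BR/BR
t=2 i2:bne.BR ; no-port BR/MEM
t=3 i3&i4:st.MEM+or.ALU ; pair
t=4 i5:mulh.MUL ; RAW+WAW r2
t=5 i6&i7:and.ALU+st.MEM ; pair

ISSUED = 5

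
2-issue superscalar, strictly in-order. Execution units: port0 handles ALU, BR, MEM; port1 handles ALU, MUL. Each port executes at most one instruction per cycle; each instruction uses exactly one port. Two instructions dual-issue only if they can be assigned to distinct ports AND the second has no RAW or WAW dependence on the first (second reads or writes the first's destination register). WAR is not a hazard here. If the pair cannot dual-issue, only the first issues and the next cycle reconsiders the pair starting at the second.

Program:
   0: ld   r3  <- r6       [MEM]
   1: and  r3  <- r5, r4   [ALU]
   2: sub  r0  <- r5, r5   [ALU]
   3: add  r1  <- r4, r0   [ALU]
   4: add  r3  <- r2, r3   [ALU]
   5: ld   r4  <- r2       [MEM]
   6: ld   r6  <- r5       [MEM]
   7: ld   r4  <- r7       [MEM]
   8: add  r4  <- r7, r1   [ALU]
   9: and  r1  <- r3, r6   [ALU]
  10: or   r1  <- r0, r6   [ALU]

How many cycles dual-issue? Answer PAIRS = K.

PAIRS = 3

  cy0 -> i0 (ld) WAW r3
  cy1 -> i1+i2 (and sub) 2-wide
  cy2 -> i3+i4 (add add) 2-wide
  cy3 -> i5 (ld) no-port MEM/MEM
  cy4 -> i6 (ld) no-port MEM/MEM
  cy5 -> i7 (ld) WAW r4
  cy6 -> i8+i9 (add and) 2-wide
  cy7 -> i10 (or) tail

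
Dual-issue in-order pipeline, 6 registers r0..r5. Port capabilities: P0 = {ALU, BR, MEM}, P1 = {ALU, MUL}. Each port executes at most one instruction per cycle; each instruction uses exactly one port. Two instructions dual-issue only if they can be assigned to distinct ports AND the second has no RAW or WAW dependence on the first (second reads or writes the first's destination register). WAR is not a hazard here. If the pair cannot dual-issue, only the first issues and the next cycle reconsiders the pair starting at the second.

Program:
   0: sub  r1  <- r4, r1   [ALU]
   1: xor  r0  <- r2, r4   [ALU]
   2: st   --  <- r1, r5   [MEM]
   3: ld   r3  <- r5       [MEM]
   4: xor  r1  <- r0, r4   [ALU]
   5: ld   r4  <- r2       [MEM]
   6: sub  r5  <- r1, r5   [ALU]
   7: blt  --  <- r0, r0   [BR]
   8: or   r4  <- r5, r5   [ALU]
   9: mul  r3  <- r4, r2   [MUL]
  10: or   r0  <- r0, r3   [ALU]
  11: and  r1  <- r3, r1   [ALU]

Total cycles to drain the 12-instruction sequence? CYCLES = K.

CYCLES = 7

t=0 i0,i1:sub.ALU/xor.ALU ; dual
t=1 i2:st.MEM ; no-port MEM/MEM
t=2 i3,i4:ld.MEM/xor.ALU ; dual
t=3 i5,i6:ld.MEM/sub.ALU ; dual
t=4 i7,i8:blt.BR/or.ALU ; dual
t=5 i9:mul.MUL ; RAW r3
t=6 i10,i11:or.ALU/and.ALU ; dual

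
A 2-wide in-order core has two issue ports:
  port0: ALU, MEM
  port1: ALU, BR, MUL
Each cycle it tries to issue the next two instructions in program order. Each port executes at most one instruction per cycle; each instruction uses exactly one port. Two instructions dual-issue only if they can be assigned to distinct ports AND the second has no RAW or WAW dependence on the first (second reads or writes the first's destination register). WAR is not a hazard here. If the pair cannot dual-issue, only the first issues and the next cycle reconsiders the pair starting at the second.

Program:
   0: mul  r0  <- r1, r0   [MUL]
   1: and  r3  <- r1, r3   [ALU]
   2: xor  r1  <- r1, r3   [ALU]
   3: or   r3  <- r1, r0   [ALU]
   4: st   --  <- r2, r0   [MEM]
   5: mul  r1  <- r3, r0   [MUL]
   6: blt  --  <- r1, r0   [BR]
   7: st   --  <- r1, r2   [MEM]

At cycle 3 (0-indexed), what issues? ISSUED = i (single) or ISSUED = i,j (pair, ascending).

0. mul;and @i0/i1  | dual
1. xor @i2  | RAW r1
2. or;st @i3/i4  | dual
3. mul @i5  | no-port MUL/BR
4. blt;st @i6/i7  | dual

ISSUED = 5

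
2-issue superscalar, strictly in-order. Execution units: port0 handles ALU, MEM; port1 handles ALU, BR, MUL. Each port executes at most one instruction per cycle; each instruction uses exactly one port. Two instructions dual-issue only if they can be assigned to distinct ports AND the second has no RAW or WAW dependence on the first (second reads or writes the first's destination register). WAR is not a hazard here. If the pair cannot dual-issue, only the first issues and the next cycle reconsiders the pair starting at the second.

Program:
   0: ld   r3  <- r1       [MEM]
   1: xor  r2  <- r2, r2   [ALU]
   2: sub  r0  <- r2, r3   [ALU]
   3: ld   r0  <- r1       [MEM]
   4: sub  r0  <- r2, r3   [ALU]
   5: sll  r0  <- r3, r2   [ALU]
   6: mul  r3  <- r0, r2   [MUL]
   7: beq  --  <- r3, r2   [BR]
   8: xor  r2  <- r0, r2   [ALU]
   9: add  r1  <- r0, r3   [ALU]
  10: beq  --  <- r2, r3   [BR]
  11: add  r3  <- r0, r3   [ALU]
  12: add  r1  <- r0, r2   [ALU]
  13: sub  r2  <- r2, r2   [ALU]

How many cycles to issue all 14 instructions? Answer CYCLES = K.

CYCLES = 10

t=0 i0/i1:ld+xor ; 2-wide
t=1 i2:sub ; WAW r0
t=2 i3:ld ; WAW r0
t=3 i4:sub ; WAW r0
t=4 i5:sll ; RAW r0
t=5 i6:mul ; no-port MUL/BR
t=6 i7/i8:beq+xor ; 2-wide
t=7 i9/i10:add+beq ; 2-wide
t=8 i11/i12:add+add ; 2-wide
t=9 i13:sub ; tail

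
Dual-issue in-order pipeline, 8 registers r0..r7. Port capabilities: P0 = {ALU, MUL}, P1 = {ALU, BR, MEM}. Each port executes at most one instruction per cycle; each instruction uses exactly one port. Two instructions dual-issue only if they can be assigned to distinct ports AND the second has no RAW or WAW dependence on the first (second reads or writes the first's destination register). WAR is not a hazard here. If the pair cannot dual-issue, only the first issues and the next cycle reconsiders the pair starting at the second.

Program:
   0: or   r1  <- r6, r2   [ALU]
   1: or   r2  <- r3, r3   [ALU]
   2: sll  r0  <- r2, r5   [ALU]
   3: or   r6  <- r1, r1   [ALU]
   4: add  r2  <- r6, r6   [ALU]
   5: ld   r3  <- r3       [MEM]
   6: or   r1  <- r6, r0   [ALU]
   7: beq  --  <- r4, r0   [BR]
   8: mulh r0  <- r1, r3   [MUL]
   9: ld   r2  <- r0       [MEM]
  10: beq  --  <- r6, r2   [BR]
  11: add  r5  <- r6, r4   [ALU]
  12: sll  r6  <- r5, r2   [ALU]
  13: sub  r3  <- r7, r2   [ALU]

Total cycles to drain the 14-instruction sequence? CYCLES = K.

t=0 i0/i1:or or ; 2-wide
t=1 i2/i3:sll or ; 2-wide
t=2 i4/i5:add ld ; 2-wide
t=3 i6/i7:or beq ; 2-wide
t=4 i8:mulh ; RAW r0
t=5 i9:ld ; no-port MEM/BR
t=6 i10/i11:beq add ; 2-wide
t=7 i12/i13:sll sub ; 2-wide

CYCLES = 8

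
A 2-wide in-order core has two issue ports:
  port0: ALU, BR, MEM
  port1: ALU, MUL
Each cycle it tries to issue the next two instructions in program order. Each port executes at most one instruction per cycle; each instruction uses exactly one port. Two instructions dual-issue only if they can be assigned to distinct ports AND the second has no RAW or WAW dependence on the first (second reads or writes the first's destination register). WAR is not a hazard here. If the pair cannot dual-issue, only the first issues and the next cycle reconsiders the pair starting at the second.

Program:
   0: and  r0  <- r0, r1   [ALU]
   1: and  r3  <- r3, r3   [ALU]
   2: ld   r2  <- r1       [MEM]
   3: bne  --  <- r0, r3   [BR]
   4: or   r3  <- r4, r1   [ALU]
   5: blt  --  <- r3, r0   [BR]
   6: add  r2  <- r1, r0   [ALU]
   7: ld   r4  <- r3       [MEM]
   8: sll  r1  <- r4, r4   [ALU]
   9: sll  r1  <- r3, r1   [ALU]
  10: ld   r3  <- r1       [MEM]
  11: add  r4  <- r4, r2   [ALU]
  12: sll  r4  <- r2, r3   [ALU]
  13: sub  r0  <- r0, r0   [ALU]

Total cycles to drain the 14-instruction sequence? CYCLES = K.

t=0 i0+i1:and.ALU/and.ALU ; dual
t=1 i2:ld.MEM ; no-port MEM/BR
t=2 i3+i4:bne.BR/or.ALU ; dual
t=3 i5+i6:blt.BR/add.ALU ; dual
t=4 i7:ld.MEM ; RAW r4
t=5 i8:sll.ALU ; RAW+WAW r1
t=6 i9:sll.ALU ; RAW r1
t=7 i10+i11:ld.MEM/add.ALU ; dual
t=8 i12+i13:sll.ALU/sub.ALU ; dual

CYCLES = 9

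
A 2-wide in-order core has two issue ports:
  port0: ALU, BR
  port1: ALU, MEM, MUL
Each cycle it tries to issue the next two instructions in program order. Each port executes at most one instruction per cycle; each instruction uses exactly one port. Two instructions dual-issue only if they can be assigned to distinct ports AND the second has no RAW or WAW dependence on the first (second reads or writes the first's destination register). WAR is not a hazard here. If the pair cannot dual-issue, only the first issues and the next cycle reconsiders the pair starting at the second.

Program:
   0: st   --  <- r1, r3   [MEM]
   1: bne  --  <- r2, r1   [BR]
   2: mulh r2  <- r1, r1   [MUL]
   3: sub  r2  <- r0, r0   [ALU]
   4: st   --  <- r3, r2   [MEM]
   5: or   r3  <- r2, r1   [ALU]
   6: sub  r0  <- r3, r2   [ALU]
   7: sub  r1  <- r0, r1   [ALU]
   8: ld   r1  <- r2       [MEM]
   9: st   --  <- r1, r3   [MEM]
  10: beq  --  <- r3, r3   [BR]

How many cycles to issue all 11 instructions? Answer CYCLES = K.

  cy0 -> i0&i1 (st.MEM+bne.BR) dual
  cy1 -> i2 (mulh.MUL) WAW r2
  cy2 -> i3 (sub.ALU) RAW r2
  cy3 -> i4&i5 (st.MEM+or.ALU) dual
  cy4 -> i6 (sub.ALU) RAW r0
  cy5 -> i7 (sub.ALU) WAW r1
  cy6 -> i8 (ld.MEM) no-port MEM/MEM
  cy7 -> i9&i10 (st.MEM+beq.BR) dual

CYCLES = 8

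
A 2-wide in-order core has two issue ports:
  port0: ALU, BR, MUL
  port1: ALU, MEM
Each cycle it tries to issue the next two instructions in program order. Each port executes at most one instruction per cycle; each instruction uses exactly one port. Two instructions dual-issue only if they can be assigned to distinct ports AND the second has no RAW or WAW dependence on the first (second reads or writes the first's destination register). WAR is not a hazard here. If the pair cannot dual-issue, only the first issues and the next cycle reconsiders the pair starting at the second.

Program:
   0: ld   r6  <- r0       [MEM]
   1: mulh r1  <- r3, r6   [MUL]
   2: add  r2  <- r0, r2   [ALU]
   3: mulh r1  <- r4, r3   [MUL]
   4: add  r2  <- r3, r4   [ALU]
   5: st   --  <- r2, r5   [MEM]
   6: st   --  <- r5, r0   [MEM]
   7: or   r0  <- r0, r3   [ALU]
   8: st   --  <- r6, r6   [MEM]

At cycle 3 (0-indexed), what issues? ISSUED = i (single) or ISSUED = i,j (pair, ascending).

[0] i0  ld  -- RAW r6
[1] i1+i2  mulh+add  -- dual
[2] i3+i4  mulh+add  -- dual
[3] i5  st  -- no-port MEM/MEM
[4] i6+i7  st+or  -- dual
[5] i8  st  -- tail

ISSUED = 5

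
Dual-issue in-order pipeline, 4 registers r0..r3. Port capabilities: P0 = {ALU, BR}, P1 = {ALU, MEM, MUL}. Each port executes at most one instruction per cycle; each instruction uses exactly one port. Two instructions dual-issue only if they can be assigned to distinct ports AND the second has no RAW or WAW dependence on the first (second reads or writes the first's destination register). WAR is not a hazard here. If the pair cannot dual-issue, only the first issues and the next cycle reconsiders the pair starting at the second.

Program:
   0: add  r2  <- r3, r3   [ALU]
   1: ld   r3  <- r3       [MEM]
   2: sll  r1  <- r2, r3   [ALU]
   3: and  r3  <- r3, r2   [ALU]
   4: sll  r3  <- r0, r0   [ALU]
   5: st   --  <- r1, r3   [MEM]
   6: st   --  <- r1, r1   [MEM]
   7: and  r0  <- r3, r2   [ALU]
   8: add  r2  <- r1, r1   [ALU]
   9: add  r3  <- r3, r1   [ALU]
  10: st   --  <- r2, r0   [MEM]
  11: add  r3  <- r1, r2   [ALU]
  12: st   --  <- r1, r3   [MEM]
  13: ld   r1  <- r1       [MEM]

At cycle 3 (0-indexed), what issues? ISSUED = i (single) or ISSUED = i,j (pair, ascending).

ISSUED = 5

0. add+ld @i0/i1  | dual
1. sll+and @i2/i3  | dual
2. sll @i4  | RAW r3
3. st @i5  | no-port MEM/MEM
4. st+and @i6/i7  | dual
5. add+add @i8/i9  | dual
6. st+add @i10/i11  | dual
7. st @i12  | no-port MEM/MEM
8. ld @i13  | tail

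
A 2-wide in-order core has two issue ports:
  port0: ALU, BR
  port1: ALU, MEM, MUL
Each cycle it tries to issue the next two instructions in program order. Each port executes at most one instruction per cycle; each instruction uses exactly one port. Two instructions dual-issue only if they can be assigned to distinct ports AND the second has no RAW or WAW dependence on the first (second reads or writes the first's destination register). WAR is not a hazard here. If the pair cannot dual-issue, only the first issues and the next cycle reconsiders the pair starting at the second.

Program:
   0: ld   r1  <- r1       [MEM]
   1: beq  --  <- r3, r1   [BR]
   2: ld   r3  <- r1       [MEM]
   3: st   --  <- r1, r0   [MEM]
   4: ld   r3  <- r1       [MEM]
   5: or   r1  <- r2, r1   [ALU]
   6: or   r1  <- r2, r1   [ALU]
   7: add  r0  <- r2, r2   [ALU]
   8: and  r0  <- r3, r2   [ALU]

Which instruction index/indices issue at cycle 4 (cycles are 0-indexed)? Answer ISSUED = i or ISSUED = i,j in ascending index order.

ISSUED = 6,7

t=0 i0:ld.MEM ; RAW r1
t=1 i1,i2:beq.BR+ld.MEM ; pair
t=2 i3:st.MEM ; no-port MEM/MEM
t=3 i4,i5:ld.MEM+or.ALU ; pair
t=4 i6,i7:or.ALU+add.ALU ; pair
t=5 i8:and.ALU ; tail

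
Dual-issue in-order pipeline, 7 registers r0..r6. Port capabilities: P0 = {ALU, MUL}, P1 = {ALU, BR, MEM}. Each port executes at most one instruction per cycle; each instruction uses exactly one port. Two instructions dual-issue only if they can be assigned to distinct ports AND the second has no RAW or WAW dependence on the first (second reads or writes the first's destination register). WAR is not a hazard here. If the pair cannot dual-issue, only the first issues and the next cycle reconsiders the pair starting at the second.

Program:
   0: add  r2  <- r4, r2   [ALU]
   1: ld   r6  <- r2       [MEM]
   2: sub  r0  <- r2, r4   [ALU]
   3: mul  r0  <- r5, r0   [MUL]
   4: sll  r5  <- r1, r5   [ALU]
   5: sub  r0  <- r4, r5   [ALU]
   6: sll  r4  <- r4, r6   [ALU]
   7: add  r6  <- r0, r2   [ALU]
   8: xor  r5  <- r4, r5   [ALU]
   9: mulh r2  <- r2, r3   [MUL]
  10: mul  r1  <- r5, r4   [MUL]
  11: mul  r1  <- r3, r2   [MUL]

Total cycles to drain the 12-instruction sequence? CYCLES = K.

CYCLES = 8

0. add.ALU @i0  | RAW r2
1. ld.MEM/sub.ALU @i1/i2  | 2-wide
2. mul.MUL/sll.ALU @i3/i4  | 2-wide
3. sub.ALU/sll.ALU @i5/i6  | 2-wide
4. add.ALU/xor.ALU @i7/i8  | 2-wide
5. mulh.MUL @i9  | no-port MUL/MUL
6. mul.MUL @i10  | no-port MUL/MUL
7. mul.MUL @i11  | tail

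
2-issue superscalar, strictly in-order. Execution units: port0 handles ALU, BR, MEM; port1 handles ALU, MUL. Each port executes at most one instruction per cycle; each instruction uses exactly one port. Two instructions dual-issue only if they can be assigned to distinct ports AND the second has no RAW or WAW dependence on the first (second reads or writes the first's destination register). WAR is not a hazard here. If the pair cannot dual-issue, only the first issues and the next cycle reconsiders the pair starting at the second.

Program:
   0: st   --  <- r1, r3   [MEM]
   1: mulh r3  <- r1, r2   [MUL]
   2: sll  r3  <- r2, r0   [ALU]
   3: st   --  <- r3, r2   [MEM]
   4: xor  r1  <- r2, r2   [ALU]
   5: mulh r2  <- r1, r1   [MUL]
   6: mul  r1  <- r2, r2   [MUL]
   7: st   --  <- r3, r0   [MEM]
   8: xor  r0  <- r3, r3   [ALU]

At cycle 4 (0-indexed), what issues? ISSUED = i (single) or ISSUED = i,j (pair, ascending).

0. st;mulh @i0,i1  | dual
1. sll @i2  | RAW r3
2. st;xor @i3,i4  | dual
3. mulh @i5  | no-port MUL/MUL
4. mul;st @i6,i7  | dual
5. xor @i8  | tail

ISSUED = 6,7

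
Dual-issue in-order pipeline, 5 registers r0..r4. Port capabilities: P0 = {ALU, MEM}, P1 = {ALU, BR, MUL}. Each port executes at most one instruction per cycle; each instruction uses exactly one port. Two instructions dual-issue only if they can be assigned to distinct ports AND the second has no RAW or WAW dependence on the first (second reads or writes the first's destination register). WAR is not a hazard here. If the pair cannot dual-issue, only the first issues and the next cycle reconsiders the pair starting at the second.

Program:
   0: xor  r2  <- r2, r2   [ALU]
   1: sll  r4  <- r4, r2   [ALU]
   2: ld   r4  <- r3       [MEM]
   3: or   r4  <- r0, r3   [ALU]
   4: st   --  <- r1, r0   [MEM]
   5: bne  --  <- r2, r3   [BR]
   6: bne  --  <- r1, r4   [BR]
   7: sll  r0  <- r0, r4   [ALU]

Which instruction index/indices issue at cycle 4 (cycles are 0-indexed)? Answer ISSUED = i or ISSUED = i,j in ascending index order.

ISSUED = 5

[0] i0  xor  -- RAW r2
[1] i1  sll  -- WAW r4
[2] i2  ld  -- WAW r4
[3] i3,i4  or+st  -- 2-wide
[4] i5  bne  -- no-port BR/BR
[5] i6,i7  bne+sll  -- 2-wide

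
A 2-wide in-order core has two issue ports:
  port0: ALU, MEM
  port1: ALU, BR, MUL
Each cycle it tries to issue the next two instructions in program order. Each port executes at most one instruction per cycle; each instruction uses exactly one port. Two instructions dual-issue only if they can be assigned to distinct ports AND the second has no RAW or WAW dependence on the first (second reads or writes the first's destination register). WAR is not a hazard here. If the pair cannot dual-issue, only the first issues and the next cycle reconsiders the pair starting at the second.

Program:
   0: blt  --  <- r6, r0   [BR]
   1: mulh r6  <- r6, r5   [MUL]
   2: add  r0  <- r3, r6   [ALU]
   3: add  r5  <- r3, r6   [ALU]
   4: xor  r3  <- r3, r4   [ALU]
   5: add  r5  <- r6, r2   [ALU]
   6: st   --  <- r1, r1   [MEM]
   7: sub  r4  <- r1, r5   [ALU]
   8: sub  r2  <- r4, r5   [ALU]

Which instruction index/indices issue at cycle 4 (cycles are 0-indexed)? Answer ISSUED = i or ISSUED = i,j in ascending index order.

0. blt.BR @i0  | no-port BR/MUL
1. mulh.MUL @i1  | RAW r6
2. add.ALU/add.ALU @i2+i3  | pair
3. xor.ALU/add.ALU @i4+i5  | pair
4. st.MEM/sub.ALU @i6+i7  | pair
5. sub.ALU @i8  | tail

ISSUED = 6,7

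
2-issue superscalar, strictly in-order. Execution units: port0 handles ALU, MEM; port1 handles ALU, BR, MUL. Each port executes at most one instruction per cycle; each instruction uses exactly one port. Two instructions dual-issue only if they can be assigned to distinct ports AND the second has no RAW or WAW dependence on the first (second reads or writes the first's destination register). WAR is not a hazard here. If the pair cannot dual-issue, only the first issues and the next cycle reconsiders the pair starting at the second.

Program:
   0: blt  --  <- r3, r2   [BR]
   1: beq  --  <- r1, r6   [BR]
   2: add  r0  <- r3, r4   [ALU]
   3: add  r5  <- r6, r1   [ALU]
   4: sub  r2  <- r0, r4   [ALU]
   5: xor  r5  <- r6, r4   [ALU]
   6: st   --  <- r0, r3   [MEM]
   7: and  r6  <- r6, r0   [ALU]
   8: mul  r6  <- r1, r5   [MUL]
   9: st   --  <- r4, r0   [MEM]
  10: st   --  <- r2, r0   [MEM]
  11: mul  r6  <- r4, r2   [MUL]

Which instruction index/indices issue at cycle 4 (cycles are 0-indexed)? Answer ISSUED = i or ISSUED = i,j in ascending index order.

c0: i0 blt.BR  no-port BR/BR
c1: i1&i2 beq.BR/add.ALU  dual
c2: i3&i4 add.ALU/sub.ALU  dual
c3: i5&i6 xor.ALU/st.MEM  dual
c4: i7 and.ALU  WAW r6
c5: i8&i9 mul.MUL/st.MEM  dual
c6: i10&i11 st.MEM/mul.MUL  dual

ISSUED = 7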